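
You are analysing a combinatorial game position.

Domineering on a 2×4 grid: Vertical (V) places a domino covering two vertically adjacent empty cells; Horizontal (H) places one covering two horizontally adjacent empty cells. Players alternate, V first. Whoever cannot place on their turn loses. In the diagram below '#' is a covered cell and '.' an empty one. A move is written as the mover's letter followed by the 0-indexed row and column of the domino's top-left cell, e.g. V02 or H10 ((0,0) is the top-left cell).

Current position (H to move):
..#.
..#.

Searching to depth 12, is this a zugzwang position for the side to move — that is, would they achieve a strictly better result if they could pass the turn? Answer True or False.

p1 H@[..#./..#.]: H00[###./..#.]+1* H10[..#./###.]+1
p2 V@[###./..#.]: V03[####/..##]-1*
p3 H@[####/..##]: H10[####/####]+1*
p4 V@[####/####] terminal -1; root [..#./..#.] d12
if H skipped the turn, V would face:
~ p1 V@[..#./..#.]: V00[#.#./#.#.]+1* V01[.##./.##.]+1 V03[..##/..##]-1
~ p2 H@[#.#./#.#.] terminal -1; root [..#./..#.] d12
compare (H): move=+1 vs pass=-1

zugzwang(..#./..#., H) = False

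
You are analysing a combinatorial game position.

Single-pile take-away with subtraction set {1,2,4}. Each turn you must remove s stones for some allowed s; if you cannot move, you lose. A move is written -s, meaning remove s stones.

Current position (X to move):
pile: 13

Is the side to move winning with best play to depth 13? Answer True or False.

X winning at [13]: True

ply 1, X at 13 | -1=+1→12*; -2=-1→11; -4=+1→9
ply 2, O at 12 | -1=-1→11*; -2=-1→10; -4=-1→8
ply 3, X at 11 | -1=-1→10; -2=+1→9*; -4=-1→7
ply 4, O at 9 | -1=-1→8*; -2=-1→7; -4=-1→5
ply 5, X at 8 | -1=-1→7; -2=+1→6*; -4=-1→4
ply 6, O at 6 | -1=-1→5*; -2=-1→4; -4=-1→2
ply 7, X at 5 | -1=-1→4; -2=+1→3*; -4=-1→1
ply 8, O at 3 | -1=-1→2*; -2=-1→1
ply 9, X at 2 | -1=-1→1; -2=+1→0*
ply 10: 0 is terminal -1 (O); from 13 depth 13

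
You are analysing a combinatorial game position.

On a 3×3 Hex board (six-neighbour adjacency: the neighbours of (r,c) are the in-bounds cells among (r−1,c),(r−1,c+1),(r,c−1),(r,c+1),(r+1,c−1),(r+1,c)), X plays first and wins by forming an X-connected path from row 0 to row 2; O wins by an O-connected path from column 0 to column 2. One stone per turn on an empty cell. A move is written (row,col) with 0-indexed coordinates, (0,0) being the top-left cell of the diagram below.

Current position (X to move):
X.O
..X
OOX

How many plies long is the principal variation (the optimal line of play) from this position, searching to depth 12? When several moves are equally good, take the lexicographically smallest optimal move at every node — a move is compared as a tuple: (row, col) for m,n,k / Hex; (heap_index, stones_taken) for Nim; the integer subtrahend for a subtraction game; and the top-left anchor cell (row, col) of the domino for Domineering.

PV length from [X.O/..X/OOX]: 3 plies

p1 X@[X.O/..X/OOX]: (0,1)[XXO/..X/OOX]-1 (1,0)[X.O/X.X/OOX]-1 (1,1)[X.O/.XX/OOX]+1*
p2 O@[X.O/.XX/OOX]: (0,1)[XOO/.XX/OOX]-1* (1,0)[X.O/OXX/OOX]-1
p3 X@[XOO/.XX/OOX]: (1,0)[XOO/XXX/OOX]+1*
p4 O@[XOO/XXX/OOX] terminal -1; root [X.O/..X/OOX] d12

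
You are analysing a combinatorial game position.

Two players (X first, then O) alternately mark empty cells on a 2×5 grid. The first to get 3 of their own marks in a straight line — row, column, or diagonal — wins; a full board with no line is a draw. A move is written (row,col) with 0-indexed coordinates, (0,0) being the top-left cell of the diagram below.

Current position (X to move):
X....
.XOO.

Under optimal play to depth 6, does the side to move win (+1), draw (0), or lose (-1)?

value(X..../.XOO., X) = 0

p1 X@[X..../.XOO.]: (0,1)[XX.../.XOO.]-1 (0,2)[X.X../.XOO.]-1 (0,3)[X..X./.XOO.]-1 (0,4)[X...X/.XOO.]-1 (1,0)[X..../XXOO.]-1 (1,4)[X..../.XOOX]+0*
p2 O@[X..../.XOOX]: (0,1)[XO.../.XOOX]+0* (0,2)[X.O../.XOOX]+0 (0,3)[X..O./.XOOX]+0 (0,4)[X...O/.XOOX]+0 (1,0)[X..../OXOOX]+0
p3 X@[XO.../.XOOX]: (0,2)[XOX../.XOOX]+0* (0,3)[XO.X./.XOOX]+0 (0,4)[XO..X/.XOOX]+0 (1,0)[XO.../XXOOX]+0
p4 O@[XOX../.XOOX]: (0,3)[XOXO./.XOOX]+0* (0,4)[XOX.O/.XOOX]+0 (1,0)[XOX../OXOOX]+0
p5 X@[XOXO./.XOOX]: (0,4)[XOXOX/.XOOX]+0* (1,0)[XOXO./XXOOX]+0
p6 O@[XOXOX/.XOOX]: (1,0)[XOXOX/OXOOX]+0*
p7 X@[XOXOX/OXOOX] terminal +0; root [X..../.XOO.] d6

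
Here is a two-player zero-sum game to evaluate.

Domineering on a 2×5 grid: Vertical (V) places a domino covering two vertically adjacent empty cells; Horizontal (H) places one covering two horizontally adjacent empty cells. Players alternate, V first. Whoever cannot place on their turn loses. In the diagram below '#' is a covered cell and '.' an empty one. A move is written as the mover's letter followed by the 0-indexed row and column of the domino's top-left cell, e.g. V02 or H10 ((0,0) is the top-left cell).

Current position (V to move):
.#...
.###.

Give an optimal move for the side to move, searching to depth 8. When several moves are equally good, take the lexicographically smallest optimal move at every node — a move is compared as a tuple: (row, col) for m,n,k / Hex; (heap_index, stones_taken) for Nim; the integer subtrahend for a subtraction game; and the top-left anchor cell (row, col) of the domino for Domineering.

p1 V@[.#.../.###.]: V00[##.../####.]-1 V04[.#..#/.####]+1*
p2 H@[.#..#/.####]: H02[.####/.####]-1*
p3 V@[.####/.####]: V00[#####/#####]+1*
p4 H@[#####/#####] terminal -1; root [.#.../.###.] d8

V's best at [.#.../.###.]: V04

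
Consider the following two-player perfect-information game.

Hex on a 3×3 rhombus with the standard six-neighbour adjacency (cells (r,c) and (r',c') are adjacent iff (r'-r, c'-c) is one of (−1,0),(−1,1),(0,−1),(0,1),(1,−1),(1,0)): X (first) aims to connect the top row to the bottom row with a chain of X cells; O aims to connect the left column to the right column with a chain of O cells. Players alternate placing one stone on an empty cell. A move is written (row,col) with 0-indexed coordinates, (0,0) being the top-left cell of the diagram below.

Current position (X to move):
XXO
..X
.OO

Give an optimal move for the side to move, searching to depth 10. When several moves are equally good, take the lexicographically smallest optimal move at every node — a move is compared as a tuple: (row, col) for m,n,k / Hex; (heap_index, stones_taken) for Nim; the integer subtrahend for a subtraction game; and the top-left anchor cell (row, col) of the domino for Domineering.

X's best at [XXO/..X/.OO]: (2,0)

ply 1, X at XXO/..X/.OO | (1,0)=-1→XXO/X.X/.OO; (1,1)=-1→XXO/.XX/.OO; (2,0)=+1→XXO/..X/XOO*
ply 2, O at XXO/..X/XOO | (1,0)=-1→XXO/O.X/XOO*; (1,1)=-1→XXO/.OX/XOO
ply 3, X at XXO/O.X/XOO | (1,1)=+1→XXO/OXX/XOO*
ply 4: XXO/OXX/XOO is terminal -1 (O); from XXO/..X/.OO depth 10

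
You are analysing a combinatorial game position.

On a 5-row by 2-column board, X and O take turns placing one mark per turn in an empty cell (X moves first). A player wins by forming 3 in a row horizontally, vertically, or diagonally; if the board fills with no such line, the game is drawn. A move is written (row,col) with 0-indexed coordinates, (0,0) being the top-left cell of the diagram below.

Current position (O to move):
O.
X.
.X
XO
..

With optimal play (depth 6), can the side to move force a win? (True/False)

O winning at [O./X./.X/XO/..]: False

[O./X./.X/XO/..] O move#1: (0,1):-1/OO/X./.X/XO/.., (1,1):-1/O./XO/.X/XO/.., (2,0):+0/O./X./OX/XO/..*, (4,0):-1/O./X./.X/XO/O., (4,1):-1/O./X./.X/XO/.O
[O./X./OX/XO/..] X move#2: (0,1):+0/OX/X./OX/XO/..*, (1,1):+0/O./XX/OX/XO/.., (4,0):+0/O./X./OX/XO/X., (4,1):+0/O./X./OX/XO/.X
[OX/X./OX/XO/..] O move#3: (1,1):+0/OX/XO/OX/XO/..*, (4,0):-1/OX/X./OX/XO/O., (4,1):-1/OX/X./OX/XO/.O
[OX/XO/OX/XO/..] X move#4: (4,0):+0/OX/XO/OX/XO/X.*, (4,1):+0/OX/XO/OX/XO/.X
[OX/XO/OX/XO/X.] O move#5: (4,1):+0/OX/XO/OX/XO/XO*
[OX/XO/OX/XO/XO] end (terminal +0, X#6); searched O./X./.X/XO/.. to 6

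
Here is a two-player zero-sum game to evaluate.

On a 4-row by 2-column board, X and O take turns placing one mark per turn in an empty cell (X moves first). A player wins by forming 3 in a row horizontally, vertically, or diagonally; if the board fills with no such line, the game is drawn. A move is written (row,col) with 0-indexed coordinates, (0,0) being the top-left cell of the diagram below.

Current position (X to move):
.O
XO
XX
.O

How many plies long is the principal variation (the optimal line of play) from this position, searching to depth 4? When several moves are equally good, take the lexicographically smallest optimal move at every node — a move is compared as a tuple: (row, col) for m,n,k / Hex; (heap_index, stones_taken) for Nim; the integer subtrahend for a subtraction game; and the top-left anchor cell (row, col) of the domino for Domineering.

PV length from [.O/XO/XX/.O]: 1 ply

p1 X@[.O/XO/XX/.O]: (0,0)[XO/XO/XX/.O]+1* (3,0)[.O/XO/XX/XO]+1
p2 O@[XO/XO/XX/.O] terminal -1; root [.O/XO/XX/.O] d4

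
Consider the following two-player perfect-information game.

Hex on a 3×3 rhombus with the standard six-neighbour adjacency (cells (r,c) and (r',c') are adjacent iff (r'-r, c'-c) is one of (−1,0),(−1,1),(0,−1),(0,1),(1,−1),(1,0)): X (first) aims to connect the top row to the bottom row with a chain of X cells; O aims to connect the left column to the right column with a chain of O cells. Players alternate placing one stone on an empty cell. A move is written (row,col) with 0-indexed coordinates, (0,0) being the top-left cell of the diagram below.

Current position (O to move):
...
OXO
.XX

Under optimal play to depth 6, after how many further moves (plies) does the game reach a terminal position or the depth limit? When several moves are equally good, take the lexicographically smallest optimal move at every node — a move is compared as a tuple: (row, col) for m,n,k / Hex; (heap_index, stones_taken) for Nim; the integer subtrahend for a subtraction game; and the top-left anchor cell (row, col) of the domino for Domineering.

p1 O@[.../OXO/.XX]: (0,0)[O../OXO/.XX]-1* (0,1)[.O./OXO/.XX]-1 (0,2)[..O/OXO/.XX]-1 (2,0)[.../OXO/OXX]-1
p2 X@[O../OXO/.XX]: (0,1)[OX./OXO/.XX]+1* (0,2)[O.X/OXO/.XX]+1 (2,0)[O../OXO/XXX]+1
p3 O@[OX./OXO/.XX] terminal -1; root [.../OXO/.XX] d6

PV length from [.../OXO/.XX]: 2 plies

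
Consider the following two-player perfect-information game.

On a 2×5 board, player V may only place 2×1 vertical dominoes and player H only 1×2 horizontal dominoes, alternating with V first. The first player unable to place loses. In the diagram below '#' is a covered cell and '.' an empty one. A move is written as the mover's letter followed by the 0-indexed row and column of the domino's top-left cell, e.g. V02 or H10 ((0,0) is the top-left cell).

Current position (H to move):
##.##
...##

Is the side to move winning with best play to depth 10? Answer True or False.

p1 H@[##.##/...##]: H10[##.##/##.##]-1 H11[##.##/.####]+1*
p2 V@[##.##/.####] terminal -1; root [##.##/...##] d10

H winning at [##.##/...##]: True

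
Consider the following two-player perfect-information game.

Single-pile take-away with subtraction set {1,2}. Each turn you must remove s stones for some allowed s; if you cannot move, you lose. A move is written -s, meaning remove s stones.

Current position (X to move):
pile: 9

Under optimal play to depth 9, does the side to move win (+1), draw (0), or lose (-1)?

ply 1, X at 9 | -1=-1→8*; -2=-1→7
ply 2, O at 8 | -1=-1→7; -2=+1→6*
ply 3, X at 6 | -1=-1→5*; -2=-1→4
ply 4, O at 5 | -1=-1→4; -2=+1→3*
ply 5, X at 3 | -1=-1→2*; -2=-1→1
ply 6, O at 2 | -1=-1→1; -2=+1→0*
ply 7: 0 is terminal -1 (X); from 9 depth 9

value(9, X) = -1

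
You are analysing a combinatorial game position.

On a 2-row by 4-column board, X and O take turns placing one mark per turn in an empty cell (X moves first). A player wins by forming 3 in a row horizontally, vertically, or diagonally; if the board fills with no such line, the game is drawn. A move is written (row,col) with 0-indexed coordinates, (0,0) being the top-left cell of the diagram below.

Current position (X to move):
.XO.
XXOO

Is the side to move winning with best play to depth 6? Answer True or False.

ply 1, X at .XO./XXOO | (0,0)=+0→XXO./XXOO*; (0,3)=+0→.XOX/XXOO
ply 2, O at XXO./XXOO | (0,3)=+0→XXOO/XXOO*
ply 3: XXOO/XXOO is terminal +0 (X); from .XO./XXOO depth 6

X winning at [.XO./XXOO]: False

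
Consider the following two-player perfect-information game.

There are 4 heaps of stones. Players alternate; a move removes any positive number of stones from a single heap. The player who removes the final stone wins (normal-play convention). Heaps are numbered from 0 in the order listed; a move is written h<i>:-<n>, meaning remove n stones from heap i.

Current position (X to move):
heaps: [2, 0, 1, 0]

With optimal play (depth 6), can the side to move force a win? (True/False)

X winning at [(2,0,1,0)]: True

ply 1, X at (2,0,1,0) | h0:-1=+1→(1,0,1,0)*; h0:-2=-1→(0,0,1,0); h2:-1=-1→(2,0,0,0)
ply 2, O at (1,0,1,0) | h0:-1=-1→(0,0,1,0)*; h2:-1=-1→(1,0,0,0)
ply 3, X at (0,0,1,0) | h2:-1=+1→(0,0,0,0)*
ply 4: (0,0,0,0) is terminal -1 (O); from (2,0,1,0) depth 6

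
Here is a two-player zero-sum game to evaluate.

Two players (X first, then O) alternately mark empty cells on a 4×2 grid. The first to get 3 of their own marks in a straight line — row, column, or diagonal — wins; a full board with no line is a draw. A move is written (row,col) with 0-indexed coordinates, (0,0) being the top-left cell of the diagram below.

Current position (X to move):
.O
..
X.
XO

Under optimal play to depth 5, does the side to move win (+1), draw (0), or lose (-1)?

[.O/../X./XO] X move#1: (0,0):+0/XO/../X./XO, (1,0):+1/.O/X./X./XO*, (1,1):+0/.O/.X/X./XO, (2,1):+0/.O/../XX/XO
[.O/X./X./XO] end (terminal -1, O#2); searched .O/../X./XO to 5

value(.O/../X./XO, X) = +1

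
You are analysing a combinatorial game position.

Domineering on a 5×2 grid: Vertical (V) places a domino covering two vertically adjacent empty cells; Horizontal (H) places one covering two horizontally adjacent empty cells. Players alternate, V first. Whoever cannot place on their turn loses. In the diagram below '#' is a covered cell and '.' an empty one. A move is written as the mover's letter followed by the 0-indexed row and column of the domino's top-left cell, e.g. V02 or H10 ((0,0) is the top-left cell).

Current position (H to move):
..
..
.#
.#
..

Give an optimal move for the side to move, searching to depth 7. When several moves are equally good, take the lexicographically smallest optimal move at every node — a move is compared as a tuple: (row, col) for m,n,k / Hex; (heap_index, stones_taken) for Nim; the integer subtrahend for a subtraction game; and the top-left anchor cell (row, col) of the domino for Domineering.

H's best at [../../.#/.#/..]: H00

ply 1, H at ../../.#/.#/.. | H00=+1→##/../.#/.#/..*; H10=+1→../##/.#/.#/..; H40=-1→../../.#/.#/##
ply 2, V at ##/../.#/.#/.. | V10=-1→##/#./##/.#/..*; V20=-1→##/../##/##/..; V30=-1→##/../.#/##/#.
ply 3, H at ##/#./##/.#/.. | H40=+1→##/#./##/.#/##*
ply 4: ##/#./##/.#/## is terminal -1 (V); from ../../.#/.#/.. depth 7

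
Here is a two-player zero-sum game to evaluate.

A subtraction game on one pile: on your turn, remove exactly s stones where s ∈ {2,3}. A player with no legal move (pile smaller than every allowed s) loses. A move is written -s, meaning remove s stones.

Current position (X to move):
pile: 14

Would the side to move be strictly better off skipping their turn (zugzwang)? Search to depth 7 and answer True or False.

[14] X move#1: -2:-1/12, -3:+1/11*
[11] O move#2: -2:-1/9*, -3:-1/8
[9] X move#3: -2:-1/7, -3:+1/6*
[6] O move#4: -2:-1/4*, -3:-1/3
[4] X move#5: -2:-1/2, -3:+1/1*
[1] end (terminal -1, O#6); searched 14 to 7
pass branch (O moves first from the same position):
  | [14] O move#1: -2:-1/12, -3:+1/11*
  | [11] X move#2: -2:-1/9*, -3:-1/8
  | [9] O move#3: -2:-1/7, -3:+1/6*
  | [6] X move#4: -2:-1/4*, -3:-1/3
  | [4] O move#5: -2:-1/2, -3:+1/1*
  | [1] end (terminal -1, X#6); searched 14 to 7
X moving scores +1; X passing scores -1

zugzwang(14, X) = False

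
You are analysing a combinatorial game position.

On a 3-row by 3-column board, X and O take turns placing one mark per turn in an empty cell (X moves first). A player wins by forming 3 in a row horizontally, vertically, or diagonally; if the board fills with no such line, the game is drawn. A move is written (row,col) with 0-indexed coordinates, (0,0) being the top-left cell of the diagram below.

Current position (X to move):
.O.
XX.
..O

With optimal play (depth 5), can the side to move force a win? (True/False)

X winning at [.O./XX./..O]: True

p1 X@[.O./XX./..O]: (0,0)[XO./XX./..O]+1* (0,2)[.OX/XX./..O]+1 (1,2)[.O./XXX/..O]+1 (2,0)[.O./XX./X.O]+1 (2,1)[.O./XX./.XO]+0
p2 O@[XO./XX./..O]: (0,2)[XOO/XX./..O]-1* (1,2)[XO./XXO/..O]-1 (2,0)[XO./XX./O.O]-1 (2,1)[XO./XX./.OO]-1
p3 X@[XOO/XX./..O]: (1,2)[XOO/XXX/..O]+1* (2,0)[XOO/XX./X.O]+1 (2,1)[XOO/XX./.XO]-1
p4 O@[XOO/XXX/..O] terminal -1; root [.O./XX./..O] d5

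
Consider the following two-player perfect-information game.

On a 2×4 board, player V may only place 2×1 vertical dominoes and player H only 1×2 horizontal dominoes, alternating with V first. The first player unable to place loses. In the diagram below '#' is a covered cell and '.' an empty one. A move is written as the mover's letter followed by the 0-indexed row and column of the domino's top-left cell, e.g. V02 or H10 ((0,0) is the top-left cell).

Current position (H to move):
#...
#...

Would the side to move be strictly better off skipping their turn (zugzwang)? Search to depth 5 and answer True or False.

p1 H@[#.../#...]: H01[###./#...]+1* H02[#.##/#...]+1 H11[#.../###.]+1 H12[#.../#.##]+1
p2 V@[###./#...]: V03[####/#..#]-1*
p3 H@[####/#..#]: H11[####/####]+1*
p4 V@[####/####] terminal -1; root [#.../#...] d5
pass branch (V moves first from the same position):
  | p1 V@[#.../#...]: V01[##../##..]-1 V02[#.#./#.#.]+1* V03[#..#/#..#]-1
  | p2 H@[#.#./#.#.] terminal -1; root [#.../#...] d5
H moving scores +1; H passing scores -1

zugzwang(#.../#..., H) = False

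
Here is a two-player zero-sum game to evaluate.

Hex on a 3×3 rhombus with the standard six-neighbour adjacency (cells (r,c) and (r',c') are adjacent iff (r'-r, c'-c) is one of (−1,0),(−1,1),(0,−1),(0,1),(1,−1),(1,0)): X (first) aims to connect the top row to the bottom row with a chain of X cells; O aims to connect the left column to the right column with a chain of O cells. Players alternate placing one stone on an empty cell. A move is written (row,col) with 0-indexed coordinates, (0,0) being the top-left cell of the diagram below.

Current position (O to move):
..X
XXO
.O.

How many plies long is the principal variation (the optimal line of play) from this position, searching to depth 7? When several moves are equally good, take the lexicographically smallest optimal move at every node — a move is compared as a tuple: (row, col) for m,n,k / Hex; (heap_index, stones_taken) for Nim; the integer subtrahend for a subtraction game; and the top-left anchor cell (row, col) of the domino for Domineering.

[..X/XXO/.O.] O move#1: (0,0):-1/O.X/XXO/.O., (0,1):-1/.OX/XXO/.O., (2,0):+1/..X/XXO/OO.*, (2,2):-1/..X/XXO/.OO
[..X/XXO/OO.] end (terminal -1, X#2); searched ..X/XXO/.O. to 7

PV length from [..X/XXO/.O.]: 1 ply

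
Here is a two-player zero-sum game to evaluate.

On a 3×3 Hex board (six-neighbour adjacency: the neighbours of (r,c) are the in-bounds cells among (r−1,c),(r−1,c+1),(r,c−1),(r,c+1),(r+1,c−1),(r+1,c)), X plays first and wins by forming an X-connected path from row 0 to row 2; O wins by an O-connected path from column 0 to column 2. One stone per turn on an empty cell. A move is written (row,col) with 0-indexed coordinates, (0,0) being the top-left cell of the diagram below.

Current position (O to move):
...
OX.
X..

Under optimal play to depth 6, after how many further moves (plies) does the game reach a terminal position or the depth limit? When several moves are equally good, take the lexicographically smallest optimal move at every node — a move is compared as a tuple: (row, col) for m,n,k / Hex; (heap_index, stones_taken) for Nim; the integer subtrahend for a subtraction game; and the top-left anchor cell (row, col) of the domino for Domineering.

[.../OX./X..] O move#1: (0,0):-1/O../OX./X..*, (0,1):-1/.O./OX./X.., (0,2):-1/..O/OX./X.., (1,2):-1/.../OXO/X.., (2,1):-1/.../OX./XO., (2,2):-1/.../OX./X.O
[O../OX./X..] X move#2: (0,1):+1/OX./OX./X..*, (0,2):+1/O.X/OX./X.., (1,2):+1/O../OXX/X.., (2,1):+1/O../OX./XX., (2,2):+1/O../OX./X.X
[OX./OX./X..] end (terminal -1, O#3); searched .../OX./X.. to 6

PV length from [.../OX./X..]: 2 plies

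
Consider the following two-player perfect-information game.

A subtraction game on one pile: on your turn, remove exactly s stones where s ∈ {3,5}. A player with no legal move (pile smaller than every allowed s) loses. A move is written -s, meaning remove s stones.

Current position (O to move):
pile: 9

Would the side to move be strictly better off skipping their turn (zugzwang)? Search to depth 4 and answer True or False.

p1 O@[9]: -3[6]-1* -5[4]-1
p2 X@[6]: -3[3]-1 -5[1]+1*
p3 O@[1] terminal -1; root [9] d4
suppose O passes — search the same position with X to move:
pass> p1 X@[9]: -3[6]-1* -5[4]-1
pass> p2 O@[6]: -3[3]-1 -5[1]+1*
pass> p3 X@[1] terminal -1; root [9] d4
for O: play -1, pass +1

zugzwang(9, O) = True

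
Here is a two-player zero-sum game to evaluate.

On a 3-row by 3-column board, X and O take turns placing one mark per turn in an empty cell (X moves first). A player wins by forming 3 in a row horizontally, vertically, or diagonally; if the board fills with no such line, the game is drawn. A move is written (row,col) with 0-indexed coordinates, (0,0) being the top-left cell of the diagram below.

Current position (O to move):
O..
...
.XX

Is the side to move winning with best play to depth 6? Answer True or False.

ply 1, O at O../.../.XX | (0,1)=-1→OO./.../.XX; (0,2)=-1→O.O/.../.XX; (1,0)=-1→O../O../.XX; (1,1)=-1→O../.O./.XX; (1,2)=-1→O../..O/.XX; (2,0)=+1→O../.../OXX*
ply 2, X at O../.../OXX | (0,1)=-1→OX./.../OXX*; (0,2)=-1→O.X/.../OXX; (1,0)=-1→O../X../OXX; (1,1)=-1→O../.X./OXX; (1,2)=-1→O../..X/OXX
ply 3, O at OX./.../OXX | (0,2)=-1→OXO/.../OXX; (1,0)=+1→OX./O../OXX*; (1,1)=+1→OX./.O./OXX; (1,2)=-1→OX./..O/OXX
ply 4: OX./O../OXX is terminal -1 (X); from O../.../.XX depth 6

O winning at [O../.../.XX]: True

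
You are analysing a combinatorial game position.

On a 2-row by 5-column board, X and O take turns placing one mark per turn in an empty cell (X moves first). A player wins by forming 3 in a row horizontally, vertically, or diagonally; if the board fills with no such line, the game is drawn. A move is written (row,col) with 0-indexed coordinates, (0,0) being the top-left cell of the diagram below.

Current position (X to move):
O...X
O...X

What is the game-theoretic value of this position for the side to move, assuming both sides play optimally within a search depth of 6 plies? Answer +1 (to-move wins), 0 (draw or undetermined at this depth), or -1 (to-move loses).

[O...X/O...X] X move#1: (0,1):+0/OX..X/O...X*, (0,2):+0/O.X.X/O...X, (0,3):+0/O..XX/O...X, (1,1):+0/O...X/OX..X, (1,2):+0/O...X/O.X.X, (1,3):+0/O...X/O..XX
[OX..X/O...X] O move#2: (0,2):+0/OXO.X/O...X*, (0,3):+0/OX.OX/O...X, (1,1):+0/OX..X/OO..X, (1,2):+0/OX..X/O.O.X, (1,3):+0/OX..X/O..OX
[OXO.X/O...X] X move#3: (0,3):+0/OXOXX/O...X*, (1,1):+0/OXO.X/OX..X, (1,2):+0/OXO.X/O.X.X, (1,3):+0/OXO.X/O..XX
[OXOXX/O...X] O move#4: (1,1):+0/OXOXX/OO..X*, (1,2):+0/OXOXX/O.O.X, (1,3):+0/OXOXX/O..OX
[OXOXX/OO..X] X move#5: (1,2):+0/OXOXX/OOX.X*, (1,3):-1/OXOXX/OO.XX
[OXOXX/OOX.X] O move#6: (1,3):+0/OXOXX/OOXOX*
[OXOXX/OOXOX] end (terminal +0, X#7); searched O...X/O...X to 6

value(O...X/O...X, X) = 0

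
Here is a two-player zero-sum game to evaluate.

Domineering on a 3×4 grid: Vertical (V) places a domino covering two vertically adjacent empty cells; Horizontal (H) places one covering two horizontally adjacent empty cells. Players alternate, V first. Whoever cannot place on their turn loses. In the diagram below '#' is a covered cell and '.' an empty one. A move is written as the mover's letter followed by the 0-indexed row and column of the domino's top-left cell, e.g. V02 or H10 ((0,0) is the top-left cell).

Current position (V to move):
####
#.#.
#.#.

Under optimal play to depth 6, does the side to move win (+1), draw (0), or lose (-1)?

[####/#.#./#.#.] V move#1: V11:+1/####/###./###.*, V13:+1/####/#.##/#.##
[####/###./###.] end (terminal -1, H#2); searched ####/#.#./#.#. to 6

value(####/#.#./#.#., V) = +1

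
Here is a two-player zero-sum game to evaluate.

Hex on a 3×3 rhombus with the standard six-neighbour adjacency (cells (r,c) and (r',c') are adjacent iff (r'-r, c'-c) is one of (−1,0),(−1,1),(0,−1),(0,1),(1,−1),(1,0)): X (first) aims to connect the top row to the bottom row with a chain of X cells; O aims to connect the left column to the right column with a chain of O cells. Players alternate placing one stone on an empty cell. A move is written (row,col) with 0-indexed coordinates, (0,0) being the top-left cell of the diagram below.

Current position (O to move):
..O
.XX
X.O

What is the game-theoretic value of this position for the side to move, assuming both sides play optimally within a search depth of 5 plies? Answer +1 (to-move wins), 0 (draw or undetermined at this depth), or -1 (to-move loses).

value(..O/.XX/X.O, O) = +1

[..O/.XX/X.O] O move#1: (0,0):-1/O.O/.XX/X.O, (0,1):+1/.OO/.XX/X.O*, (1,0):-1/..O/OXX/X.O, (2,1):-1/..O/.XX/XOO
[.OO/.XX/X.O] X move#2: (0,0):-1/XOO/.XX/X.O*, (1,0):-1/.OO/XXX/X.O, (2,1):-1/.OO/.XX/XXO
[XOO/.XX/X.O] O move#3: (1,0):+1/XOO/OXX/X.O*, (2,1):-1/XOO/.XX/XOO
[XOO/OXX/X.O] end (terminal -1, X#4); searched ..O/.XX/X.O to 5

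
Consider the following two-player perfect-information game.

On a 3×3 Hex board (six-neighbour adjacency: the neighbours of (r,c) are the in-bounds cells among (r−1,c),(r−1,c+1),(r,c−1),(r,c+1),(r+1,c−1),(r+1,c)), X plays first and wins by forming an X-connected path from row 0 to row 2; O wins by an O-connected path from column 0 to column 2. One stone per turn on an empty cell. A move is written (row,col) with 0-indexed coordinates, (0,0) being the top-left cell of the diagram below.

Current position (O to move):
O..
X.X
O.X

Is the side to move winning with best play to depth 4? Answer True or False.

O winning at [O../X.X/O.X]: True

p1 O@[O../X.X/O.X]: (0,1)[OO./X.X/O.X]-1 (0,2)[O.O/X.X/O.X]+1* (1,1)[O../XOX/O.X]-1 (2,1)[O../X.X/OOX]-1
p2 X@[O.O/X.X/O.X]: (0,1)[OXO/X.X/O.X]-1* (1,1)[O.O/XXX/O.X]-1 (2,1)[O.O/X.X/OXX]-1
p3 O@[OXO/X.X/O.X]: (1,1)[OXO/XOX/O.X]+1* (2,1)[OXO/X.X/OOX]-1
p4 X@[OXO/XOX/O.X] terminal -1; root [O../X.X/O.X] d4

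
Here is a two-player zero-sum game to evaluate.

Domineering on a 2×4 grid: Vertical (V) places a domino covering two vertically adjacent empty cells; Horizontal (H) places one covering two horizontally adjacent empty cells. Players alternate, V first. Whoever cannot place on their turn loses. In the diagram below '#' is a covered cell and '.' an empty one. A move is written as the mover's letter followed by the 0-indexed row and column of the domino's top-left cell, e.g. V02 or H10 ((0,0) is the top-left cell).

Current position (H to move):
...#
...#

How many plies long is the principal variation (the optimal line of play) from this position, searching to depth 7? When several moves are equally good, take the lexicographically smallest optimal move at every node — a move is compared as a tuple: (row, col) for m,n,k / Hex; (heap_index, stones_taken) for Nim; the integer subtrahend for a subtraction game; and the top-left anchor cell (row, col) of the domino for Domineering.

PV length from [...#/...#]: 3 plies

ply 1, H at ...#/...# | H00=+1→##.#/...#*; H01=+1→.###/...#; H10=+1→...#/##.#; H11=+1→...#/.###
ply 2, V at ##.#/...# | V02=-1→####/..##*
ply 3, H at ####/..## | H10=+1→####/####*
ply 4: ####/#### is terminal -1 (V); from ...#/...# depth 7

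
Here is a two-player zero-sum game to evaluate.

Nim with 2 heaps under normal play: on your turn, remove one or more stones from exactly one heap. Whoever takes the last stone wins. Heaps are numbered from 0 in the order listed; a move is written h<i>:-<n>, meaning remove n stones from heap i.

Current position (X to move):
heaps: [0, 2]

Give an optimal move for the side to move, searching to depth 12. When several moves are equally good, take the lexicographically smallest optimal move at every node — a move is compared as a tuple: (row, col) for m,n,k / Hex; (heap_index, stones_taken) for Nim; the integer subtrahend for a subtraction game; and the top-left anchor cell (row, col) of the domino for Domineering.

ply 1, X at (0,2) | h1:-1=-1→(0,1); h1:-2=+1→(0,0)*
ply 2: (0,0) is terminal -1 (O); from (0,2) depth 12

X's best at [(0,2)]: h1:-2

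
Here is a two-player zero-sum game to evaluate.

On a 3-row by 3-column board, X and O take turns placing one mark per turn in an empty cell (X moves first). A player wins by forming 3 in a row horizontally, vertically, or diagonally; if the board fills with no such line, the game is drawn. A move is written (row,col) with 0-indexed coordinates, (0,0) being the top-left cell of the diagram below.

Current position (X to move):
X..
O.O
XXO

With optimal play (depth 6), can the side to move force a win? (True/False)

X winning at [X../O.O/XXO]: False

ply 1, X at X../O.O/XXO | (0,1)=-1→XX./O.O/XXO*; (0,2)=-1→X.X/O.O/XXO; (1,1)=-1→X../OXO/XXO
ply 2, O at XX./O.O/XXO | (0,2)=+1→XXO/O.O/XXO*; (1,1)=+1→XX./OOO/XXO
ply 3: XXO/O.O/XXO is terminal -1 (X); from X../O.O/XXO depth 6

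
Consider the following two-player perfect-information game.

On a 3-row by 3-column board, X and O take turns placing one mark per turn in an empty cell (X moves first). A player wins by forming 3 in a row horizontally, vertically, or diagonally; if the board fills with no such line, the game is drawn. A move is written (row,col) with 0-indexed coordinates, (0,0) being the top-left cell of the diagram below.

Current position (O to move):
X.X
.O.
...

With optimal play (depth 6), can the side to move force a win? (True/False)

[X.X/.O./...] O move#1: (0,1):+0/XOX/.O./...*, (1,0):-1/X.X/OO./..., (1,2):-1/X.X/.OO/..., (2,0):-1/X.X/.O./O.., (2,1):-1/X.X/.O./.O., (2,2):-1/X.X/.O./..O
[XOX/.O./...] X move#2: (1,0):-1/XOX/XO./..., (1,2):-1/XOX/.OX/..., (2,0):-1/XOX/.O./X.., (2,1):+0/XOX/.O./.X.*, (2,2):-1/XOX/.O./..X
[XOX/.O./.X.] O move#3: (1,0):+0/XOX/OO./.X.*, (1,2):+0/XOX/.OO/.X., (2,0):+0/XOX/.O./OX., (2,2):+0/XOX/.O./.XO
[XOX/OO./.X.] X move#4: (1,2):+0/XOX/OOX/.X.*, (2,0):-1/XOX/OO./XX., (2,2):-1/XOX/OO./.XX
[XOX/OOX/.X.] O move#5: (2,0):-1/XOX/OOX/OX., (2,2):+0/XOX/OOX/.XO*
[XOX/OOX/.XO] X move#6: (2,0):+0/XOX/OOX/XXO*
[XOX/OOX/XXO] end (terminal +0, O#7); searched X.X/.O./... to 6

O winning at [X.X/.O./...]: False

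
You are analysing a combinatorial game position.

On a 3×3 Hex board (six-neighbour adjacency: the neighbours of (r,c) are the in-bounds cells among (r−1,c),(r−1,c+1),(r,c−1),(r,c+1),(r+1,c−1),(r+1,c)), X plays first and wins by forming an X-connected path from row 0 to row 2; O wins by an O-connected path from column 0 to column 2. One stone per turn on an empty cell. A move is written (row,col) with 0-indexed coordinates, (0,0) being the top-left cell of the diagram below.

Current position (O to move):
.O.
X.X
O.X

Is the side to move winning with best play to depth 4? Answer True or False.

O winning at [.O./X.X/O.X]: True

ply 1, O at .O./X.X/O.X | (0,0)=-1→OO./X.X/O.X; (0,2)=+1→.OO/X.X/O.X*; (1,1)=-1→.O./XOX/O.X; (2,1)=-1→.O./X.X/OOX
ply 2, X at .OO/X.X/O.X | (0,0)=-1→XOO/X.X/O.X*; (1,1)=-1→.OO/XXX/O.X; (2,1)=-1→.OO/X.X/OXX
ply 3, O at XOO/X.X/O.X | (1,1)=+1→XOO/XOX/O.X*; (2,1)=-1→XOO/X.X/OOX
ply 4: XOO/XOX/O.X is terminal -1 (X); from .O./X.X/O.X depth 4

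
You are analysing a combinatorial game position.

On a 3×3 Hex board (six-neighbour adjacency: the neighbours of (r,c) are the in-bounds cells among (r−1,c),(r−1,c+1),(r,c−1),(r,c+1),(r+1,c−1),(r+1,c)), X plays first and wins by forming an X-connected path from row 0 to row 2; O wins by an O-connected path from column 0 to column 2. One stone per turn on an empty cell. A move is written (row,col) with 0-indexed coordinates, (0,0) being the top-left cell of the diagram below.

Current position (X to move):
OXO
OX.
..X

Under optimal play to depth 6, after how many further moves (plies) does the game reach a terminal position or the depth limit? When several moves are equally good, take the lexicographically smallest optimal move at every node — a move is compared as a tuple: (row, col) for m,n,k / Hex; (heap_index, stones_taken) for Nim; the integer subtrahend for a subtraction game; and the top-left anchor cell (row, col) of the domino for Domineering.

p1 X@[OXO/OX./..X]: (1,2)[OXO/OXX/..X]+1* (2,0)[OXO/OX./X.X]+1 (2,1)[OXO/OX./.XX]+1
p2 O@[OXO/OXX/..X] terminal -1; root [OXO/OX./..X] d6

PV length from [OXO/OX./..X]: 1 ply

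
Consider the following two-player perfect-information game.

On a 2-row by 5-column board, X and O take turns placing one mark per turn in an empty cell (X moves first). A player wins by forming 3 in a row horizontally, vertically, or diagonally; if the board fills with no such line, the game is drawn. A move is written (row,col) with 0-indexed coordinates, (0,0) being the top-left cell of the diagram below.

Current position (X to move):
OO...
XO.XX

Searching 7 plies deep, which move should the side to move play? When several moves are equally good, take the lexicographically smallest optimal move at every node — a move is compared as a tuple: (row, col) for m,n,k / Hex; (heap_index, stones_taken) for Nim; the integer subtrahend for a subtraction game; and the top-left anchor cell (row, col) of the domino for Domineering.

ply 1, X at OO.../XO.XX | (0,2)=+0→OOX../XO.XX; (0,3)=-1→OO.X./XO.XX; (0,4)=-1→OO..X/XO.XX; (1,2)=+1→OO.../XOXXX*
ply 2: OO.../XOXXX is terminal -1 (O); from OO.../XO.XX depth 7

X's best at [OO.../XO.XX]: (1,2)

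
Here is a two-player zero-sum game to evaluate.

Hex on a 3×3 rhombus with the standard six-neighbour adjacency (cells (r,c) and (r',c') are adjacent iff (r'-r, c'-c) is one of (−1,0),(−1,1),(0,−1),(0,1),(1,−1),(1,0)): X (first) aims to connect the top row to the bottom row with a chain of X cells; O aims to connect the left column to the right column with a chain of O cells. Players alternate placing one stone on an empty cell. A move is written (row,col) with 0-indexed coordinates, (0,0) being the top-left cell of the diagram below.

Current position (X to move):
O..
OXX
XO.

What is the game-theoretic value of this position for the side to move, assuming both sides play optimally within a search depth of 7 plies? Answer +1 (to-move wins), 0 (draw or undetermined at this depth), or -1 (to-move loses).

[O../OXX/XO.] X move#1: (0,1):+1/OX./OXX/XO.*, (0,2):+1/O.X/OXX/XO., (2,2):+1/O../OXX/XOX
[OX./OXX/XO.] end (terminal -1, O#2); searched O../OXX/XO. to 7

value(O../OXX/XO., X) = +1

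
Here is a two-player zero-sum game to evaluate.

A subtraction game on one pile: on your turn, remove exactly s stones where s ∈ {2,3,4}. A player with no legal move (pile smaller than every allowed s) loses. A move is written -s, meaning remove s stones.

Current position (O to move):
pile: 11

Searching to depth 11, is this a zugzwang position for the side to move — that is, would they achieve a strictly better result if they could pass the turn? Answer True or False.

zugzwang(11, O) = False

p1 O@[11]: -2[9]-1 -3[8]-1 -4[7]+1*
p2 X@[7]: -2[5]-1* -3[4]-1 -4[3]-1
p3 O@[5]: -2[3]-1 -3[2]-1 -4[1]+1*
p4 X@[1] terminal -1; root [11] d11
suppose O passes — search the same position with X to move:
pass> p1 X@[11]: -2[9]-1 -3[8]-1 -4[7]+1*
pass> p2 O@[7]: -2[5]-1* -3[4]-1 -4[3]-1
pass> p3 X@[5]: -2[3]-1 -3[2]-1 -4[1]+1*
pass> p4 O@[1] terminal -1; root [11] d11
for O: play +1, pass -1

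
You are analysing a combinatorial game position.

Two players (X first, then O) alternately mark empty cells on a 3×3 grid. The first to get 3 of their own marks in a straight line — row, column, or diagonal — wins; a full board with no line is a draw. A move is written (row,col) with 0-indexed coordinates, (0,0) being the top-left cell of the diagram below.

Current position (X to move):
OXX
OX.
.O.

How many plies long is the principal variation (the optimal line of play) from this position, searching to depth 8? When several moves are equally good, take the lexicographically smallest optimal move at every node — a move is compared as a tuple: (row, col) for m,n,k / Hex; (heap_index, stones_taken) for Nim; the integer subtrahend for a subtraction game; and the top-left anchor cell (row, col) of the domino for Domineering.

PV length from [OXX/OX./.O.]: 1 ply

p1 X@[OXX/OX./.O.]: (1,2)[OXX/OXX/.O.]-1 (2,0)[OXX/OX./XO.]+1* (2,2)[OXX/OX./.OX]-1
p2 O@[OXX/OX./XO.] terminal -1; root [OXX/OX./.O.] d8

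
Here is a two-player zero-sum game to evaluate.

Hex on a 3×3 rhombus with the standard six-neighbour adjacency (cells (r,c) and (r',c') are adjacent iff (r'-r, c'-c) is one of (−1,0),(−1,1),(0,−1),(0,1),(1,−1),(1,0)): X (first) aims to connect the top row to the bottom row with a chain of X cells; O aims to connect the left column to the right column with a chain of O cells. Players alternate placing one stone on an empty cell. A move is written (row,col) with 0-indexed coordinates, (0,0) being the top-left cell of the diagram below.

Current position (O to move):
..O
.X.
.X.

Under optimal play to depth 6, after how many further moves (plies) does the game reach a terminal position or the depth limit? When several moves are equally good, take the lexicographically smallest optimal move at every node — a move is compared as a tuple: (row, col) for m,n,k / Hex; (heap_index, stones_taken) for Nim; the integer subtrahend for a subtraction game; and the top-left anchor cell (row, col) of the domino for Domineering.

ply 1, O at ..O/.X./.X. | (0,0)=-1→O.O/.X./.X.; (0,1)=+1→.OO/.X./.X.*; (1,0)=-1→..O/OX./.X.; (1,2)=-1→..O/.XO/.X.; (2,0)=-1→..O/.X./OX.; (2,2)=-1→..O/.X./.XO
ply 2, X at .OO/.X./.X. | (0,0)=-1→XOO/.X./.X.*; (1,0)=-1→.OO/XX./.X.; (1,2)=-1→.OO/.XX/.X.; (2,0)=-1→.OO/.X./XX.; (2,2)=-1→.OO/.X./.XX
ply 3, O at XOO/.X./.X. | (1,0)=+1→XOO/OX./.X.*; (1,2)=-1→XOO/.XO/.X.; (2,0)=-1→XOO/.X./OX.; (2,2)=-1→XOO/.X./.XO
ply 4: XOO/OX./.X. is terminal -1 (X); from ..O/.X./.X. depth 6

PV length from [..O/.X./.X.]: 3 plies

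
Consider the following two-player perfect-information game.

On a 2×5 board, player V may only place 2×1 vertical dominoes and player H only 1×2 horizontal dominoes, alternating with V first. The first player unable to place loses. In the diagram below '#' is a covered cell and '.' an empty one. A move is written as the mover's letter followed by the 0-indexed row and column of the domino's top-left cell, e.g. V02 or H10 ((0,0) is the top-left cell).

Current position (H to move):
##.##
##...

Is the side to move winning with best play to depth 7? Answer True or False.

p1 H@[##.##/##...]: H12[##.##/####.]+1* H13[##.##/##.##]-1
p2 V@[##.##/####.] terminal -1; root [##.##/##...] d7

H winning at [##.##/##...]: True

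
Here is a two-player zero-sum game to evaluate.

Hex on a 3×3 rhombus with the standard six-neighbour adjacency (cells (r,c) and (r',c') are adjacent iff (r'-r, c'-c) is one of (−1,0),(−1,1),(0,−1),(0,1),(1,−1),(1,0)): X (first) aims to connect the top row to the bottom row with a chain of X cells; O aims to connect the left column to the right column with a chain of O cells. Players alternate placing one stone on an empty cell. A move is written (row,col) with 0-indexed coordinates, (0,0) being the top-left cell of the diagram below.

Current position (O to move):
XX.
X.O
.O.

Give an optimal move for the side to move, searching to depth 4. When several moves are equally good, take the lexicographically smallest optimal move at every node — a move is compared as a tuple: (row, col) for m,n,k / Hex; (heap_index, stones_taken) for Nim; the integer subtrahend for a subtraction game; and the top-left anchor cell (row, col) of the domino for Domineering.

O's best at [XX./X.O/.O.]: (2,0)

[XX./X.O/.O.] O move#1: (0,2):-1/XXO/X.O/.O., (1,1):-1/XX./XOO/.O., (2,0):+1/XX./X.O/OO.*, (2,2):-1/XX./X.O/.OO
[XX./X.O/OO.] end (terminal -1, X#2); searched XX./X.O/.O. to 4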